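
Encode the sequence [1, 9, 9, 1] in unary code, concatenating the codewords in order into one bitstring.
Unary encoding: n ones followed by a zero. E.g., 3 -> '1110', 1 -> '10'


Encode each number as n ones followed by a terminating 0:
  1 -> 10 (2 bits)
  9 -> 1111111110 (10 bits)
  9 -> 1111111110 (10 bits)
  1 -> 10 (2 bits)
Total length = 2 + 10 + 10 + 2 = 24 bits.

Unary([1, 9, 9, 1]) = 101111111110111111111010 (24 bits)


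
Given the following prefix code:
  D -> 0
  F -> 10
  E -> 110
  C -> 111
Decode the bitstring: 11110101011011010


Decoding step by step:
Bits 111 -> C
Bits 10 -> F
Bits 10 -> F
Bits 10 -> F
Bits 110 -> E
Bits 110 -> E
Bits 10 -> F


Decoded message: CFFFEEF


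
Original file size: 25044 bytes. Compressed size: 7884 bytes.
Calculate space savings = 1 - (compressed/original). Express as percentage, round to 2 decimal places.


ratio = compressed/original = 7884/25044 = 0.314806
savings = 1 - ratio = 1 - 0.314806 = 0.685194
as a percentage: 0.685194 * 100 = 68.52%

Space savings = 1 - 7884/25044 = 68.52%


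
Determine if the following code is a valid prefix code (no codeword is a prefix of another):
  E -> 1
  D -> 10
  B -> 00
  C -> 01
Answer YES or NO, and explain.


Checking each pair (does one codeword prefix another?):
  E='1' vs D='10': prefix -- VIOLATION

NO -- this is NOT a valid prefix code. E (1) is a prefix of D (10).


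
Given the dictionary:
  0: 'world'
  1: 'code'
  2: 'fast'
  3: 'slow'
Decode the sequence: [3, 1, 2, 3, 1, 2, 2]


Look up each index in the dictionary:
  3 -> 'slow'
  1 -> 'code'
  2 -> 'fast'
  3 -> 'slow'
  1 -> 'code'
  2 -> 'fast'
  2 -> 'fast'

Decoded: "slow code fast slow code fast fast"


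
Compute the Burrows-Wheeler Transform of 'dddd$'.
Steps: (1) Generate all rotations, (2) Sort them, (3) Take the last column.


Rotations (sorted):
  0: $dddd -> last char: d
  1: d$ddd -> last char: d
  2: dd$dd -> last char: d
  3: ddd$d -> last char: d
  4: dddd$ -> last char: $


BWT = dddd$


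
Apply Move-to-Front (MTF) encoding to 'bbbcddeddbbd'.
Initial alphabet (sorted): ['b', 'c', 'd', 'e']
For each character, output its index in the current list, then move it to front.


MTF encoding:
'b': index 0 in ['b', 'c', 'd', 'e'] -> ['b', 'c', 'd', 'e']
'b': index 0 in ['b', 'c', 'd', 'e'] -> ['b', 'c', 'd', 'e']
'b': index 0 in ['b', 'c', 'd', 'e'] -> ['b', 'c', 'd', 'e']
'c': index 1 in ['b', 'c', 'd', 'e'] -> ['c', 'b', 'd', 'e']
'd': index 2 in ['c', 'b', 'd', 'e'] -> ['d', 'c', 'b', 'e']
'd': index 0 in ['d', 'c', 'b', 'e'] -> ['d', 'c', 'b', 'e']
'e': index 3 in ['d', 'c', 'b', 'e'] -> ['e', 'd', 'c', 'b']
'd': index 1 in ['e', 'd', 'c', 'b'] -> ['d', 'e', 'c', 'b']
'd': index 0 in ['d', 'e', 'c', 'b'] -> ['d', 'e', 'c', 'b']
'b': index 3 in ['d', 'e', 'c', 'b'] -> ['b', 'd', 'e', 'c']
'b': index 0 in ['b', 'd', 'e', 'c'] -> ['b', 'd', 'e', 'c']
'd': index 1 in ['b', 'd', 'e', 'c'] -> ['d', 'b', 'e', 'c']


Output: [0, 0, 0, 1, 2, 0, 3, 1, 0, 3, 0, 1]


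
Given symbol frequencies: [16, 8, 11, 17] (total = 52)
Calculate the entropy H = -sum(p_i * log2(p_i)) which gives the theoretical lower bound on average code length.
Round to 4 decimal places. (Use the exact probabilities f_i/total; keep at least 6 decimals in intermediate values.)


Per-symbol terms -p_i * log2(p_i) with p_i = f_i/52:
  p = 16/52 = 0.307692: log2(p) = -1.700440, -p*log2(p) = 0.523212
  p = 8/52 = 0.153846: log2(p) = -2.700440, -p*log2(p) = 0.415452
  p = 11/52 = 0.211538: log2(p) = -2.241008, -p*log2(p) = 0.474059
  p = 17/52 = 0.326923: log2(p) = -1.612977, -p*log2(p) = 0.527319
H = 0.523212 + 0.415452 + 0.474059 + 0.527319 = 1.940042

H = 1.94 bits/symbol


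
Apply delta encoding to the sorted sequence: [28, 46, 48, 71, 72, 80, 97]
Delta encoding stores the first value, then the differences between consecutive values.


First value: 28
Deltas:
  46 - 28 = 18
  48 - 46 = 2
  71 - 48 = 23
  72 - 71 = 1
  80 - 72 = 8
  97 - 80 = 17


Delta encoded: [28, 18, 2, 23, 1, 8, 17]


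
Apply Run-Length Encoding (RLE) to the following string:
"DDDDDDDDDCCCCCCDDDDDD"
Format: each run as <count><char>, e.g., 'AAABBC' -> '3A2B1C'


Scanning runs left to right:
  i=0: run of 'D' x 9 -> '9D'
  i=9: run of 'C' x 6 -> '6C'
  i=15: run of 'D' x 6 -> '6D'

RLE = 9D6C6D


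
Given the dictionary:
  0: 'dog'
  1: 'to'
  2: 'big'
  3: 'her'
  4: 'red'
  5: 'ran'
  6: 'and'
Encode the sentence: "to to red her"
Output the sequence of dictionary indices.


Look up each word in the dictionary:
  'to' -> 1
  'to' -> 1
  'red' -> 4
  'her' -> 3

Encoded: [1, 1, 4, 3]


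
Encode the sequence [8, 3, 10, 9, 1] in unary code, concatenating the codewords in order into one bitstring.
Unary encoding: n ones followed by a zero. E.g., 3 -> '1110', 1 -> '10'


Encode each number as n ones followed by a terminating 0:
  8 -> 111111110 (9 bits)
  3 -> 1110 (4 bits)
  10 -> 11111111110 (11 bits)
  9 -> 1111111110 (10 bits)
  1 -> 10 (2 bits)
Total length = 9 + 4 + 11 + 10 + 2 = 36 bits.

Unary([8, 3, 10, 9, 1]) = 111111110111011111111110111111111010 (36 bits)


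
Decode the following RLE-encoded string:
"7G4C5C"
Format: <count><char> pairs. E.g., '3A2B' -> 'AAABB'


Expanding each <count><char> pair:
  7G -> 'GGGGGGG'
  4C -> 'CCCC'
  5C -> 'CCCCC'

Decoded = GGGGGGGCCCCCCCCC


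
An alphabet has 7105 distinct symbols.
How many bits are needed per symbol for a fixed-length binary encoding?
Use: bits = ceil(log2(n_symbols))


log2(7105) = 12.7946
Bracket: 2^12 = 4096 < 7105 <= 2^13 = 8192
So ceil(log2(7105)) = 13

bits = ceil(log2(7105)) = ceil(12.7946) = 13 bits


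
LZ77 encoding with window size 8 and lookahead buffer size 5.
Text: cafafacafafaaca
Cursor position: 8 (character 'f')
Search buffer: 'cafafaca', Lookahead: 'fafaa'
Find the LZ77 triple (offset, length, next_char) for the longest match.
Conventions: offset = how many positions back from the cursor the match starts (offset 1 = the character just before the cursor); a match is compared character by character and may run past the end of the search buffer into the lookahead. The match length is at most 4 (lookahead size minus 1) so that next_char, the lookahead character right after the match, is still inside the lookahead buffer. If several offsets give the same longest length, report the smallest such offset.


Try each offset into the search buffer:
  offset=1 (pos 7, char 'a'): match length 0
  offset=2 (pos 6, char 'c'): match length 0
  offset=3 (pos 5, char 'a'): match length 0
  offset=4 (pos 4, char 'f'): match length 2
  offset=5 (pos 3, char 'a'): match length 0
  offset=6 (pos 2, char 'f'): match length 4
  offset=7 (pos 1, char 'a'): match length 0
  offset=8 (pos 0, char 'c'): match length 0
Longest match has length 4 at offset 6.
next_char = character at position 8 + 4 = 12 -> 'a'

Best match: offset=6, length=4 (matching 'fafa' starting at position 2)
LZ77 triple: (6, 4, 'a')


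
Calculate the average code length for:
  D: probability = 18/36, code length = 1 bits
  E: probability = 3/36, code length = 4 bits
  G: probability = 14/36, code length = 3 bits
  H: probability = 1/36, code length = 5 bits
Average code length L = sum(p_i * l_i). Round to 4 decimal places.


Weighted contributions p_i * l_i:
  D: (18/36) * 1 = 18/36
  E: (3/36) * 4 = 12/36
  G: (14/36) * 3 = 42/36
  H: (1/36) * 5 = 5/36
Sum = (18 + 12 + 42 + 5)/36 = 77/36

L = 77/36 = 2.1389 bits/symbol


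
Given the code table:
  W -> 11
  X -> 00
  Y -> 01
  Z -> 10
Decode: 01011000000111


Decoding:
01 -> Y
01 -> Y
10 -> Z
00 -> X
00 -> X
01 -> Y
11 -> W


Result: YYZXXYW


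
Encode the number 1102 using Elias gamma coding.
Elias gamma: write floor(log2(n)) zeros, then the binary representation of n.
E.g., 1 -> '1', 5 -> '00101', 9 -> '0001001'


num_bits = floor(log2(1102)) + 1 = 11
leading_zeros = num_bits - 1 = 10
binary(1102) = 10001001110

Elias gamma(1102) = '0000000000' + '10001001110' = 000000000010001001110 (21 bits)


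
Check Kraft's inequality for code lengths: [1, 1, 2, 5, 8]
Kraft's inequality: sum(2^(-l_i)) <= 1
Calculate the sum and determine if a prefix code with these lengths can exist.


Sum = 2^(-1) + 2^(-1) + 2^(-2) + 2^(-5) + 2^(-8)
    = 0.5 + 0.5 + 0.25 + 0.03125 + 0.00390625
    = 329/256 = 1.28515625
Since 1.28515625 > 1, Kraft's inequality is NOT satisfied.
A prefix code with these lengths CANNOT exist.

Kraft sum = 1.28515625. Not satisfied.


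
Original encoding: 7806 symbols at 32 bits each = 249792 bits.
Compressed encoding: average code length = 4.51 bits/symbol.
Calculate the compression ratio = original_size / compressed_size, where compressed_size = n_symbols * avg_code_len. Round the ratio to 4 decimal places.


original_size = n_symbols * orig_bits = 7806 * 32 = 249792 bits
compressed_size = n_symbols * avg_code_len = 7806 * 4.51 = 35205.06 bits
ratio = original_size / compressed_size = 249792 / 35205.06 = 7.0953

Compression ratio = 7.0953


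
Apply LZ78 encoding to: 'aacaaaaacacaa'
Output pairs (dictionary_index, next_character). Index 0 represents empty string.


LZ78 encoding steps:
Dictionary: {0: ''}
Step 1: w='' (idx 0), next='a' -> output (0, 'a'), add 'a' as idx 1
Step 2: w='a' (idx 1), next='c' -> output (1, 'c'), add 'ac' as idx 2
Step 3: w='a' (idx 1), next='a' -> output (1, 'a'), add 'aa' as idx 3
Step 4: w='aa' (idx 3), next='a' -> output (3, 'a'), add 'aaa' as idx 4
Step 5: w='' (idx 0), next='c' -> output (0, 'c'), add 'c' as idx 5
Step 6: w='ac' (idx 2), next='a' -> output (2, 'a'), add 'aca' as idx 6
Step 7: w='a' (idx 1), end of input -> output (1, '')


Encoded: [(0, 'a'), (1, 'c'), (1, 'a'), (3, 'a'), (0, 'c'), (2, 'a'), (1, '')]


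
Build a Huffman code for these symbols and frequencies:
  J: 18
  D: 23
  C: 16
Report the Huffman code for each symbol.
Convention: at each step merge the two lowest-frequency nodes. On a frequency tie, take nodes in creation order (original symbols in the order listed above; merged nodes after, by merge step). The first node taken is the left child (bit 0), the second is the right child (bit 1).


Huffman tree construction:
Step 1: Merge C(16) + J(18) = 34
Step 2: Merge D(23) + (C+J)(34) = 57
Read each symbol's code off the tree from the root (left child = 0, right child = 1).

Codes:
  J: 11 (length 2)
  D: 0 (length 1)
  C: 10 (length 2)
Average code length: 91/57 = 1.5965 bits/symbol


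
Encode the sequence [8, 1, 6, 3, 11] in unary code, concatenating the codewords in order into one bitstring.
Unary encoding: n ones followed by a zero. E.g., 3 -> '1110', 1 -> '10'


Encode each number as n ones followed by a terminating 0:
  8 -> 111111110 (9 bits)
  1 -> 10 (2 bits)
  6 -> 1111110 (7 bits)
  3 -> 1110 (4 bits)
  11 -> 111111111110 (12 bits)
Total length = 9 + 2 + 7 + 4 + 12 = 34 bits.

Unary([8, 1, 6, 3, 11]) = 1111111101011111101110111111111110 (34 bits)


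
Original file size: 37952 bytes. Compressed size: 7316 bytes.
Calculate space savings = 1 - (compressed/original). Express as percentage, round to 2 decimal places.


ratio = compressed/original = 7316/37952 = 0.19277
savings = 1 - ratio = 1 - 0.19277 = 0.80723
as a percentage: 0.80723 * 100 = 80.72%

Space savings = 1 - 7316/37952 = 80.72%


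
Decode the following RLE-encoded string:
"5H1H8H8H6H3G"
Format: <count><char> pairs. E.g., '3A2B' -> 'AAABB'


Expanding each <count><char> pair:
  5H -> 'HHHHH'
  1H -> 'H'
  8H -> 'HHHHHHHH'
  8H -> 'HHHHHHHH'
  6H -> 'HHHHHH'
  3G -> 'GGG'

Decoded = HHHHHHHHHHHHHHHHHHHHHHHHHHHHGGG


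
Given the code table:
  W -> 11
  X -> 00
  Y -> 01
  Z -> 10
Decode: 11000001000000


Decoding:
11 -> W
00 -> X
00 -> X
01 -> Y
00 -> X
00 -> X
00 -> X


Result: WXXYXXX


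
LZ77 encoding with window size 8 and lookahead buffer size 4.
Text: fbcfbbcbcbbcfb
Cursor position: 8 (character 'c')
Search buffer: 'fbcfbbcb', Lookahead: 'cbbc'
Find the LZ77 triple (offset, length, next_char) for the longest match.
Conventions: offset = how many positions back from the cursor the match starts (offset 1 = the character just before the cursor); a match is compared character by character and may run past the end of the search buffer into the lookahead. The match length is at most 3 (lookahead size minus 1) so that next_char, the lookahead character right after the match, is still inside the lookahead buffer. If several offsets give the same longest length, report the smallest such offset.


Try each offset into the search buffer:
  offset=1 (pos 7, char 'b'): match length 0
  offset=2 (pos 6, char 'c'): match length 2
  offset=3 (pos 5, char 'b'): match length 0
  offset=4 (pos 4, char 'b'): match length 0
  offset=5 (pos 3, char 'f'): match length 0
  offset=6 (pos 2, char 'c'): match length 1
  offset=7 (pos 1, char 'b'): match length 0
  offset=8 (pos 0, char 'f'): match length 0
Longest match has length 2 at offset 2.
next_char = character at position 8 + 2 = 10 -> 'b'

Best match: offset=2, length=2 (matching 'cb' starting at position 6)
LZ77 triple: (2, 2, 'b')


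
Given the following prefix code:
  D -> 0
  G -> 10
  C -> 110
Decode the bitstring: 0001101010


Decoding step by step:
Bits 0 -> D
Bits 0 -> D
Bits 0 -> D
Bits 110 -> C
Bits 10 -> G
Bits 10 -> G


Decoded message: DDDCGG


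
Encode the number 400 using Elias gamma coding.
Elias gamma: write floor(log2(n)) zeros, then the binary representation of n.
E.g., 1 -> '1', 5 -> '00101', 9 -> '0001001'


num_bits = floor(log2(400)) + 1 = 9
leading_zeros = num_bits - 1 = 8
binary(400) = 110010000

Elias gamma(400) = '00000000' + '110010000' = 00000000110010000 (17 bits)


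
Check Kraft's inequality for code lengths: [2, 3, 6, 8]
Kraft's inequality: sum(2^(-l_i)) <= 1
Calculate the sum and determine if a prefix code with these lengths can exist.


Sum = 2^(-2) + 2^(-3) + 2^(-6) + 2^(-8)
    = 0.25 + 0.125 + 0.015625 + 0.00390625
    = 101/256 = 0.39453125
Since 0.39453125 <= 1, Kraft's inequality IS satisfied.
A prefix code with these lengths CAN exist.

Kraft sum = 0.39453125. Satisfied.


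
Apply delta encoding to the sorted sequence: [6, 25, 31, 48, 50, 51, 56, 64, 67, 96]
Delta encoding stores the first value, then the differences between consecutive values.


First value: 6
Deltas:
  25 - 6 = 19
  31 - 25 = 6
  48 - 31 = 17
  50 - 48 = 2
  51 - 50 = 1
  56 - 51 = 5
  64 - 56 = 8
  67 - 64 = 3
  96 - 67 = 29


Delta encoded: [6, 19, 6, 17, 2, 1, 5, 8, 3, 29]


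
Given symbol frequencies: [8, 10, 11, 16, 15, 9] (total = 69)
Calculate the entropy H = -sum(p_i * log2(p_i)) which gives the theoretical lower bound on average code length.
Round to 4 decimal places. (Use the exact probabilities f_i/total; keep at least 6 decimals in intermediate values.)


Per-symbol terms -p_i * log2(p_i) with p_i = f_i/69:
  p = 8/69 = 0.115942: log2(p) = -3.108524, -p*log2(p) = 0.360409
  p = 10/69 = 0.144928: log2(p) = -2.786596, -p*log2(p) = 0.403855
  p = 11/69 = 0.159420: log2(p) = -2.649093, -p*log2(p) = 0.422319
  p = 16/69 = 0.231884: log2(p) = -2.108524, -p*log2(p) = 0.488933
  p = 15/69 = 0.217391: log2(p) = -2.201634, -p*log2(p) = 0.478616
  p = 9/69 = 0.130435: log2(p) = -2.938599, -p*log2(p) = 0.383296
H = 0.360409 + 0.403855 + 0.422319 + 0.488933 + 0.478616 + 0.383296 = 2.537428

H = 2.5374 bits/symbol


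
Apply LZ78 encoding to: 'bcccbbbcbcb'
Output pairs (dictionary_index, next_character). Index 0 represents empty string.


LZ78 encoding steps:
Dictionary: {0: ''}
Step 1: w='' (idx 0), next='b' -> output (0, 'b'), add 'b' as idx 1
Step 2: w='' (idx 0), next='c' -> output (0, 'c'), add 'c' as idx 2
Step 3: w='c' (idx 2), next='c' -> output (2, 'c'), add 'cc' as idx 3
Step 4: w='b' (idx 1), next='b' -> output (1, 'b'), add 'bb' as idx 4
Step 5: w='b' (idx 1), next='c' -> output (1, 'c'), add 'bc' as idx 5
Step 6: w='bc' (idx 5), next='b' -> output (5, 'b'), add 'bcb' as idx 6


Encoded: [(0, 'b'), (0, 'c'), (2, 'c'), (1, 'b'), (1, 'c'), (5, 'b')]


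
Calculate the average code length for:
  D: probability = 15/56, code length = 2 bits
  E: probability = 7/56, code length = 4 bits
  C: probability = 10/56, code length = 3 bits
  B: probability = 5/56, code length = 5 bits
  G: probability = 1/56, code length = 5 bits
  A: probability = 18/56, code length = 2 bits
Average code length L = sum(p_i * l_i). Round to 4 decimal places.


Weighted contributions p_i * l_i:
  D: (15/56) * 2 = 30/56
  E: (7/56) * 4 = 28/56
  C: (10/56) * 3 = 30/56
  B: (5/56) * 5 = 25/56
  G: (1/56) * 5 = 5/56
  A: (18/56) * 2 = 36/56
Sum = (30 + 28 + 30 + 25 + 5 + 36)/56 = 154/56

L = 154/56 = 2.7500 bits/symbol


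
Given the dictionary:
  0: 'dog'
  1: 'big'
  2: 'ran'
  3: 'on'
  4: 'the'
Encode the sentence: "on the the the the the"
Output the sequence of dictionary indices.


Look up each word in the dictionary:
  'on' -> 3
  'the' -> 4
  'the' -> 4
  'the' -> 4
  'the' -> 4
  'the' -> 4

Encoded: [3, 4, 4, 4, 4, 4]


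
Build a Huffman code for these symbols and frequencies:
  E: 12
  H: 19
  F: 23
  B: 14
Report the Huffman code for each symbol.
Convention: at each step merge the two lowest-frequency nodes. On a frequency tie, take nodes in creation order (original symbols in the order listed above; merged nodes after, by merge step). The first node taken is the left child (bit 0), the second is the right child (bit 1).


Huffman tree construction:
Step 1: Merge E(12) + B(14) = 26
Step 2: Merge H(19) + F(23) = 42
Step 3: Merge (E+B)(26) + (H+F)(42) = 68
Read each symbol's code off the tree from the root (left child = 0, right child = 1).

Codes:
  E: 00 (length 2)
  H: 10 (length 2)
  F: 11 (length 2)
  B: 01 (length 2)
Average code length: 136/68 = 2.0000 bits/symbol


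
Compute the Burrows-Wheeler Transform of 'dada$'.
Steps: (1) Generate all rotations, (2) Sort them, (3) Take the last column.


Rotations (sorted):
  0: $dada -> last char: a
  1: a$dad -> last char: d
  2: ada$d -> last char: d
  3: da$da -> last char: a
  4: dada$ -> last char: $


BWT = adda$


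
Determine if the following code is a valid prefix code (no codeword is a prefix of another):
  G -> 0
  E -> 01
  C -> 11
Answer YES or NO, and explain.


Checking each pair (does one codeword prefix another?):
  G='0' vs E='01': prefix -- VIOLATION

NO -- this is NOT a valid prefix code. G (0) is a prefix of E (01).


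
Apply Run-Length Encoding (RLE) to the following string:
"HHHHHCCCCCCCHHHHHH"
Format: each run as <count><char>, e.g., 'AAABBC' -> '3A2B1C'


Scanning runs left to right:
  i=0: run of 'H' x 5 -> '5H'
  i=5: run of 'C' x 7 -> '7C'
  i=12: run of 'H' x 6 -> '6H'

RLE = 5H7C6H


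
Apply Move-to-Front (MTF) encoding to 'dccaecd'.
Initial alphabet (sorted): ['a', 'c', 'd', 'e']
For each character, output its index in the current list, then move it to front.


MTF encoding:
'd': index 2 in ['a', 'c', 'd', 'e'] -> ['d', 'a', 'c', 'e']
'c': index 2 in ['d', 'a', 'c', 'e'] -> ['c', 'd', 'a', 'e']
'c': index 0 in ['c', 'd', 'a', 'e'] -> ['c', 'd', 'a', 'e']
'a': index 2 in ['c', 'd', 'a', 'e'] -> ['a', 'c', 'd', 'e']
'e': index 3 in ['a', 'c', 'd', 'e'] -> ['e', 'a', 'c', 'd']
'c': index 2 in ['e', 'a', 'c', 'd'] -> ['c', 'e', 'a', 'd']
'd': index 3 in ['c', 'e', 'a', 'd'] -> ['d', 'c', 'e', 'a']


Output: [2, 2, 0, 2, 3, 2, 3]


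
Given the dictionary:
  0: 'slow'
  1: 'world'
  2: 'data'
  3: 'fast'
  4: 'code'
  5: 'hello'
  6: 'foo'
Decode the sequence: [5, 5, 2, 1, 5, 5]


Look up each index in the dictionary:
  5 -> 'hello'
  5 -> 'hello'
  2 -> 'data'
  1 -> 'world'
  5 -> 'hello'
  5 -> 'hello'

Decoded: "hello hello data world hello hello"


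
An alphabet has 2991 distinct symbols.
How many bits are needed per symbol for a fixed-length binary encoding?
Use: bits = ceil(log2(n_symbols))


log2(2991) = 11.5464
Bracket: 2^11 = 2048 < 2991 <= 2^12 = 4096
So ceil(log2(2991)) = 12

bits = ceil(log2(2991)) = ceil(11.5464) = 12 bits


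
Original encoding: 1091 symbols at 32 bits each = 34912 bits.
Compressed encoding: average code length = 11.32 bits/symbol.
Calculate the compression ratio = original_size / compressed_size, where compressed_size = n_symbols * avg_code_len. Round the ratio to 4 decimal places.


original_size = n_symbols * orig_bits = 1091 * 32 = 34912 bits
compressed_size = n_symbols * avg_code_len = 1091 * 11.32 = 12350.12 bits
ratio = original_size / compressed_size = 34912 / 12350.12 = 2.8269

Compression ratio = 2.8269


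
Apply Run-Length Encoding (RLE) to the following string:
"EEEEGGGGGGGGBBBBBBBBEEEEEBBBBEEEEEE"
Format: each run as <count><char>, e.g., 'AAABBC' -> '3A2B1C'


Scanning runs left to right:
  i=0: run of 'E' x 4 -> '4E'
  i=4: run of 'G' x 8 -> '8G'
  i=12: run of 'B' x 8 -> '8B'
  i=20: run of 'E' x 5 -> '5E'
  i=25: run of 'B' x 4 -> '4B'
  i=29: run of 'E' x 6 -> '6E'

RLE = 4E8G8B5E4B6E


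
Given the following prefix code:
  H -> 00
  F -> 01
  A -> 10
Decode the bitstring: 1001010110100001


Decoding step by step:
Bits 10 -> A
Bits 01 -> F
Bits 01 -> F
Bits 01 -> F
Bits 10 -> A
Bits 10 -> A
Bits 00 -> H
Bits 01 -> F


Decoded message: AFFFAAHF


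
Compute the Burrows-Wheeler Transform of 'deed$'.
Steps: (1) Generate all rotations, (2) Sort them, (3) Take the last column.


Rotations (sorted):
  0: $deed -> last char: d
  1: d$dee -> last char: e
  2: deed$ -> last char: $
  3: ed$de -> last char: e
  4: eed$d -> last char: d


BWT = de$ed


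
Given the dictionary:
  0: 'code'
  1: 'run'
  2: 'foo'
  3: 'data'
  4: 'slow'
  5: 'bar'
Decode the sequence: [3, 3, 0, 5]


Look up each index in the dictionary:
  3 -> 'data'
  3 -> 'data'
  0 -> 'code'
  5 -> 'bar'

Decoded: "data data code bar"


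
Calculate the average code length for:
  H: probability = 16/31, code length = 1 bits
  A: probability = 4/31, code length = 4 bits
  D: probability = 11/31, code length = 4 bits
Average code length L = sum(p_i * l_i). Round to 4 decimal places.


Weighted contributions p_i * l_i:
  H: (16/31) * 1 = 16/31
  A: (4/31) * 4 = 16/31
  D: (11/31) * 4 = 44/31
Sum = (16 + 16 + 44)/31 = 76/31

L = 76/31 = 2.4516 bits/symbol


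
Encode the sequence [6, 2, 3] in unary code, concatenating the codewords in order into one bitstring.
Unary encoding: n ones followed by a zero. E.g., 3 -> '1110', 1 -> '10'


Encode each number as n ones followed by a terminating 0:
  6 -> 1111110 (7 bits)
  2 -> 110 (3 bits)
  3 -> 1110 (4 bits)
Total length = 7 + 3 + 4 = 14 bits.

Unary([6, 2, 3]) = 11111101101110 (14 bits)


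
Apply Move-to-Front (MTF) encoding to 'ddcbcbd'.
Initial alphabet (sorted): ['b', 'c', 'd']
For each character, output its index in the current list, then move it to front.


MTF encoding:
'd': index 2 in ['b', 'c', 'd'] -> ['d', 'b', 'c']
'd': index 0 in ['d', 'b', 'c'] -> ['d', 'b', 'c']
'c': index 2 in ['d', 'b', 'c'] -> ['c', 'd', 'b']
'b': index 2 in ['c', 'd', 'b'] -> ['b', 'c', 'd']
'c': index 1 in ['b', 'c', 'd'] -> ['c', 'b', 'd']
'b': index 1 in ['c', 'b', 'd'] -> ['b', 'c', 'd']
'd': index 2 in ['b', 'c', 'd'] -> ['d', 'b', 'c']


Output: [2, 0, 2, 2, 1, 1, 2]


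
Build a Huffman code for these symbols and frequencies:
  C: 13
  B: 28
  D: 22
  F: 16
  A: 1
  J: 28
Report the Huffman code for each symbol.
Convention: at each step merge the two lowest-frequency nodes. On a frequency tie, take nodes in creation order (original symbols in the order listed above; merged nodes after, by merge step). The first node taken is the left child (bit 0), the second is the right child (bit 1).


Huffman tree construction:
Step 1: Merge A(1) + C(13) = 14
Step 2: Merge (A+C)(14) + F(16) = 30
Step 3: Merge D(22) + B(28) = 50
Step 4: Merge J(28) + ((A+C)+F)(30) = 58
Step 5: Merge (D+B)(50) + (J+((A+C)+F))(58) = 108
Read each symbol's code off the tree from the root (left child = 0, right child = 1).

Codes:
  C: 1101 (length 4)
  B: 01 (length 2)
  D: 00 (length 2)
  F: 111 (length 3)
  A: 1100 (length 4)
  J: 10 (length 2)
Average code length: 260/108 = 2.4074 bits/symbol


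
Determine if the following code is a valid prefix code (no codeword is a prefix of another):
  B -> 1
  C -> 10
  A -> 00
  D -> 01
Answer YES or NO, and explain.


Checking each pair (does one codeword prefix another?):
  B='1' vs C='10': prefix -- VIOLATION

NO -- this is NOT a valid prefix code. B (1) is a prefix of C (10).


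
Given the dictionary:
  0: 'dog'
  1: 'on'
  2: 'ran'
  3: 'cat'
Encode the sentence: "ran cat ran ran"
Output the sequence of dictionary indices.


Look up each word in the dictionary:
  'ran' -> 2
  'cat' -> 3
  'ran' -> 2
  'ran' -> 2

Encoded: [2, 3, 2, 2]


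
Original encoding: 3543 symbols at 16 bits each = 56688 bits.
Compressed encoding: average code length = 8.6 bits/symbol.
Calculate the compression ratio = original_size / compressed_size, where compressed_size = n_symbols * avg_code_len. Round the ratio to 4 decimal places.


original_size = n_symbols * orig_bits = 3543 * 16 = 56688 bits
compressed_size = n_symbols * avg_code_len = 3543 * 8.6 = 30469.8 bits
ratio = original_size / compressed_size = 56688 / 30469.8 = 1.8605

Compression ratio = 1.8605


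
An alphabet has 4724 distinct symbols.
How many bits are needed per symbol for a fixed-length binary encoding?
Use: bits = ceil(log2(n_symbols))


log2(4724) = 12.2058
Bracket: 2^12 = 4096 < 4724 <= 2^13 = 8192
So ceil(log2(4724)) = 13

bits = ceil(log2(4724)) = ceil(12.2058) = 13 bits


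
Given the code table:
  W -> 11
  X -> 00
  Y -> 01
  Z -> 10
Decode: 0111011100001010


Decoding:
01 -> Y
11 -> W
01 -> Y
11 -> W
00 -> X
00 -> X
10 -> Z
10 -> Z


Result: YWYWXXZZ


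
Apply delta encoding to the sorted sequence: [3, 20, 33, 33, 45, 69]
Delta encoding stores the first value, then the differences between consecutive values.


First value: 3
Deltas:
  20 - 3 = 17
  33 - 20 = 13
  33 - 33 = 0
  45 - 33 = 12
  69 - 45 = 24


Delta encoded: [3, 17, 13, 0, 12, 24]


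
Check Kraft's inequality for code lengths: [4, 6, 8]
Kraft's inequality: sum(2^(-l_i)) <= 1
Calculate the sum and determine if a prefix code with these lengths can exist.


Sum = 2^(-4) + 2^(-6) + 2^(-8)
    = 0.0625 + 0.015625 + 0.00390625
    = 21/256 = 0.08203125
Since 0.08203125 <= 1, Kraft's inequality IS satisfied.
A prefix code with these lengths CAN exist.

Kraft sum = 0.08203125. Satisfied.


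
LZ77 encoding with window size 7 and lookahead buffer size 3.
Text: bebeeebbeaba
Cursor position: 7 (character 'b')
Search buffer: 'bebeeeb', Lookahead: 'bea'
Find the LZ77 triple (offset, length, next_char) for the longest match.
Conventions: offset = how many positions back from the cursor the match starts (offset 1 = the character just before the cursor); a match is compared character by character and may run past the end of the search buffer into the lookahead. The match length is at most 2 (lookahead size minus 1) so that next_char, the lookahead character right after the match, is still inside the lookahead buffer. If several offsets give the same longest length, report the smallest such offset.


Try each offset into the search buffer:
  offset=1 (pos 6, char 'b'): match length 1
  offset=2 (pos 5, char 'e'): match length 0
  offset=3 (pos 4, char 'e'): match length 0
  offset=4 (pos 3, char 'e'): match length 0
  offset=5 (pos 2, char 'b'): match length 2
  offset=6 (pos 1, char 'e'): match length 0
  offset=7 (pos 0, char 'b'): match length 2
Longest match has length 2, found at offsets 5, 7; take the smallest, offset 5.
next_char = character at position 7 + 2 = 9 -> 'a'

Best match: offset=5, length=2 (matching 'be' starting at position 2)
LZ77 triple: (5, 2, 'a')


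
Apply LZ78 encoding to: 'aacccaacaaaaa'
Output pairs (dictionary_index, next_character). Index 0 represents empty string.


LZ78 encoding steps:
Dictionary: {0: ''}
Step 1: w='' (idx 0), next='a' -> output (0, 'a'), add 'a' as idx 1
Step 2: w='a' (idx 1), next='c' -> output (1, 'c'), add 'ac' as idx 2
Step 3: w='' (idx 0), next='c' -> output (0, 'c'), add 'c' as idx 3
Step 4: w='c' (idx 3), next='a' -> output (3, 'a'), add 'ca' as idx 4
Step 5: w='ac' (idx 2), next='a' -> output (2, 'a'), add 'aca' as idx 5
Step 6: w='a' (idx 1), next='a' -> output (1, 'a'), add 'aa' as idx 6
Step 7: w='aa' (idx 6), end of input -> output (6, '')


Encoded: [(0, 'a'), (1, 'c'), (0, 'c'), (3, 'a'), (2, 'a'), (1, 'a'), (6, '')]


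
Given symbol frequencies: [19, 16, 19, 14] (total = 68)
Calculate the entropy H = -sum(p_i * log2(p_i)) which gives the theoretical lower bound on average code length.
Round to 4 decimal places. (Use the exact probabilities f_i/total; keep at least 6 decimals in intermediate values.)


Per-symbol terms -p_i * log2(p_i) with p_i = f_i/68:
  p = 19/68 = 0.279412: log2(p) = -1.839535, -p*log2(p) = 0.513988
  p = 16/68 = 0.235294: log2(p) = -2.087463, -p*log2(p) = 0.491168
  p = 19/68 = 0.279412: log2(p) = -1.839535, -p*log2(p) = 0.513988
  p = 14/68 = 0.205882: log2(p) = -2.280108, -p*log2(p) = 0.469434
H = 0.513988 + 0.491168 + 0.513988 + 0.469434 = 1.988578

H = 1.9886 bits/symbol


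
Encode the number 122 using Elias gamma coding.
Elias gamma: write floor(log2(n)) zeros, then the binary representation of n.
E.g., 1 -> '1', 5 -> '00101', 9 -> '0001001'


num_bits = floor(log2(122)) + 1 = 7
leading_zeros = num_bits - 1 = 6
binary(122) = 1111010

Elias gamma(122) = '000000' + '1111010' = 0000001111010 (13 bits)


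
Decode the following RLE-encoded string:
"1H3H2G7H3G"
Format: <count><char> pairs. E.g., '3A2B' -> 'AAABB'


Expanding each <count><char> pair:
  1H -> 'H'
  3H -> 'HHH'
  2G -> 'GG'
  7H -> 'HHHHHHH'
  3G -> 'GGG'

Decoded = HHHHGGHHHHHHHGGG


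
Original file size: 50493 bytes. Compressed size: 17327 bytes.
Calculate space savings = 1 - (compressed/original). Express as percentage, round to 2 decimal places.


ratio = compressed/original = 17327/50493 = 0.343156
savings = 1 - ratio = 1 - 0.343156 = 0.656844
as a percentage: 0.656844 * 100 = 65.68%

Space savings = 1 - 17327/50493 = 65.68%


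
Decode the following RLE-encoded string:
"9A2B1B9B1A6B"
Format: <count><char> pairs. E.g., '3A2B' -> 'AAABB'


Expanding each <count><char> pair:
  9A -> 'AAAAAAAAA'
  2B -> 'BB'
  1B -> 'B'
  9B -> 'BBBBBBBBB'
  1A -> 'A'
  6B -> 'BBBBBB'

Decoded = AAAAAAAAABBBBBBBBBBBBABBBBBB


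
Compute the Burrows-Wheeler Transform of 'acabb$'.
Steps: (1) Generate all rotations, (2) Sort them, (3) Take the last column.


Rotations (sorted):
  0: $acabb -> last char: b
  1: abb$ac -> last char: c
  2: acabb$ -> last char: $
  3: b$acab -> last char: b
  4: bb$aca -> last char: a
  5: cabb$a -> last char: a


BWT = bc$baa


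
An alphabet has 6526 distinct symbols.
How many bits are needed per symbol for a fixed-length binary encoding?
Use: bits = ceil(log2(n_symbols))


log2(6526) = 12.672
Bracket: 2^12 = 4096 < 6526 <= 2^13 = 8192
So ceil(log2(6526)) = 13

bits = ceil(log2(6526)) = ceil(12.672) = 13 bits


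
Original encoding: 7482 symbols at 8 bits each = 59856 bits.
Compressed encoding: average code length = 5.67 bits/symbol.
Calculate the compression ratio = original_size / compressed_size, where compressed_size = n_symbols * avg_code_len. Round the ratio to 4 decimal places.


original_size = n_symbols * orig_bits = 7482 * 8 = 59856 bits
compressed_size = n_symbols * avg_code_len = 7482 * 5.67 = 42422.94 bits
ratio = original_size / compressed_size = 59856 / 42422.94 = 1.4109

Compression ratio = 1.4109


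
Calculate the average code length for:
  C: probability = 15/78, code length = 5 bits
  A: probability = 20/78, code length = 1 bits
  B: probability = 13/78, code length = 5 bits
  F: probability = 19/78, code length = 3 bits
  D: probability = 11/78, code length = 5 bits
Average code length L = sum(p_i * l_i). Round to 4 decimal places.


Weighted contributions p_i * l_i:
  C: (15/78) * 5 = 75/78
  A: (20/78) * 1 = 20/78
  B: (13/78) * 5 = 65/78
  F: (19/78) * 3 = 57/78
  D: (11/78) * 5 = 55/78
Sum = (75 + 20 + 65 + 57 + 55)/78 = 272/78

L = 272/78 = 3.4872 bits/symbol


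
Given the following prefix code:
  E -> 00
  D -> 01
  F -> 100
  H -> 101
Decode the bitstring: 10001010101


Decoding step by step:
Bits 100 -> F
Bits 01 -> D
Bits 01 -> D
Bits 01 -> D
Bits 01 -> D


Decoded message: FDDDD


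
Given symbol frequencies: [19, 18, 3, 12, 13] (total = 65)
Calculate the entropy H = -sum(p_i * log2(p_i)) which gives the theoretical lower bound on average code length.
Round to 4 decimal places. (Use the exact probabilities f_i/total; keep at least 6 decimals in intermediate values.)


Per-symbol terms -p_i * log2(p_i) with p_i = f_i/65:
  p = 19/65 = 0.292308: log2(p) = -1.774440, -p*log2(p) = 0.518683
  p = 18/65 = 0.276923: log2(p) = -1.852443, -p*log2(p) = 0.512984
  p = 3/65 = 0.046154: log2(p) = -4.437405, -p*log2(p) = 0.204803
  p = 12/65 = 0.184615: log2(p) = -2.437405, -p*log2(p) = 0.449983
  p = 13/65 = 0.200000: log2(p) = -2.321928, -p*log2(p) = 0.464386
H = 0.518683 + 0.512984 + 0.204803 + 0.449983 + 0.464386 = 2.150839

H = 2.1508 bits/symbol


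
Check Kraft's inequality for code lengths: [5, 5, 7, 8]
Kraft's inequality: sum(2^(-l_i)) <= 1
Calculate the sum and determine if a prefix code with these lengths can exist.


Sum = 2^(-5) + 2^(-5) + 2^(-7) + 2^(-8)
    = 0.03125 + 0.03125 + 0.0078125 + 0.00390625
    = 19/256 = 0.07421875
Since 0.07421875 <= 1, Kraft's inequality IS satisfied.
A prefix code with these lengths CAN exist.

Kraft sum = 0.07421875. Satisfied.


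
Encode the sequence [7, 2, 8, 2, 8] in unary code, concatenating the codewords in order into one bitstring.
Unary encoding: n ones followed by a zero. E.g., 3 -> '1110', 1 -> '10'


Encode each number as n ones followed by a terminating 0:
  7 -> 11111110 (8 bits)
  2 -> 110 (3 bits)
  8 -> 111111110 (9 bits)
  2 -> 110 (3 bits)
  8 -> 111111110 (9 bits)
Total length = 8 + 3 + 9 + 3 + 9 = 32 bits.

Unary([7, 2, 8, 2, 8]) = 11111110110111111110110111111110 (32 bits)


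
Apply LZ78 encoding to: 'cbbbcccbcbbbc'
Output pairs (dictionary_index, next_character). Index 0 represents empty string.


LZ78 encoding steps:
Dictionary: {0: ''}
Step 1: w='' (idx 0), next='c' -> output (0, 'c'), add 'c' as idx 1
Step 2: w='' (idx 0), next='b' -> output (0, 'b'), add 'b' as idx 2
Step 3: w='b' (idx 2), next='b' -> output (2, 'b'), add 'bb' as idx 3
Step 4: w='c' (idx 1), next='c' -> output (1, 'c'), add 'cc' as idx 4
Step 5: w='c' (idx 1), next='b' -> output (1, 'b'), add 'cb' as idx 5
Step 6: w='cb' (idx 5), next='b' -> output (5, 'b'), add 'cbb' as idx 6
Step 7: w='b' (idx 2), next='c' -> output (2, 'c'), add 'bc' as idx 7


Encoded: [(0, 'c'), (0, 'b'), (2, 'b'), (1, 'c'), (1, 'b'), (5, 'b'), (2, 'c')]


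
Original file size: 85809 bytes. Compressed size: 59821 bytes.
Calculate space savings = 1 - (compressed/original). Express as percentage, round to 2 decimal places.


ratio = compressed/original = 59821/85809 = 0.697141
savings = 1 - ratio = 1 - 0.697141 = 0.302859
as a percentage: 0.302859 * 100 = 30.29%

Space savings = 1 - 59821/85809 = 30.29%


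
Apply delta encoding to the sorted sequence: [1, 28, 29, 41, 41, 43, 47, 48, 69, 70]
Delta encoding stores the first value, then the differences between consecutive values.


First value: 1
Deltas:
  28 - 1 = 27
  29 - 28 = 1
  41 - 29 = 12
  41 - 41 = 0
  43 - 41 = 2
  47 - 43 = 4
  48 - 47 = 1
  69 - 48 = 21
  70 - 69 = 1


Delta encoded: [1, 27, 1, 12, 0, 2, 4, 1, 21, 1]


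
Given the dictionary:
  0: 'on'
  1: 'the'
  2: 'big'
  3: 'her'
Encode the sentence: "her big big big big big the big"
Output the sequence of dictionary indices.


Look up each word in the dictionary:
  'her' -> 3
  'big' -> 2
  'big' -> 2
  'big' -> 2
  'big' -> 2
  'big' -> 2
  'the' -> 1
  'big' -> 2

Encoded: [3, 2, 2, 2, 2, 2, 1, 2]


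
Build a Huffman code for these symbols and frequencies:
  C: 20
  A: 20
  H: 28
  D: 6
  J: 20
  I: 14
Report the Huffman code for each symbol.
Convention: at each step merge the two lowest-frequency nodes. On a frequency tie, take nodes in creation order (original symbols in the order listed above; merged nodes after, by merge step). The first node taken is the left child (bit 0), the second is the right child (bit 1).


Huffman tree construction:
Step 1: Merge D(6) + I(14) = 20
Step 2: Merge C(20) + A(20) = 40
Step 3: Merge J(20) + (D+I)(20) = 40
Step 4: Merge H(28) + (C+A)(40) = 68
Step 5: Merge (J+(D+I))(40) + (H+(C+A))(68) = 108
Read each symbol's code off the tree from the root (left child = 0, right child = 1).

Codes:
  C: 110 (length 3)
  A: 111 (length 3)
  H: 10 (length 2)
  D: 010 (length 3)
  J: 00 (length 2)
  I: 011 (length 3)
Average code length: 276/108 = 2.5556 bits/symbol


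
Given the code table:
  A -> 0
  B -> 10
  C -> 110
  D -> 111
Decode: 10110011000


Decoding:
10 -> B
110 -> C
0 -> A
110 -> C
0 -> A
0 -> A


Result: BCACAA


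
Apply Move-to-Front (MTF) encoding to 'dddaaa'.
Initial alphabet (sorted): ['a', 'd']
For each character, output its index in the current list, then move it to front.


MTF encoding:
'd': index 1 in ['a', 'd'] -> ['d', 'a']
'd': index 0 in ['d', 'a'] -> ['d', 'a']
'd': index 0 in ['d', 'a'] -> ['d', 'a']
'a': index 1 in ['d', 'a'] -> ['a', 'd']
'a': index 0 in ['a', 'd'] -> ['a', 'd']
'a': index 0 in ['a', 'd'] -> ['a', 'd']


Output: [1, 0, 0, 1, 0, 0]


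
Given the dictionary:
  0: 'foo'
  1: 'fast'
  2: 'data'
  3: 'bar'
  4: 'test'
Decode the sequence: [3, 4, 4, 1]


Look up each index in the dictionary:
  3 -> 'bar'
  4 -> 'test'
  4 -> 'test'
  1 -> 'fast'

Decoded: "bar test test fast"


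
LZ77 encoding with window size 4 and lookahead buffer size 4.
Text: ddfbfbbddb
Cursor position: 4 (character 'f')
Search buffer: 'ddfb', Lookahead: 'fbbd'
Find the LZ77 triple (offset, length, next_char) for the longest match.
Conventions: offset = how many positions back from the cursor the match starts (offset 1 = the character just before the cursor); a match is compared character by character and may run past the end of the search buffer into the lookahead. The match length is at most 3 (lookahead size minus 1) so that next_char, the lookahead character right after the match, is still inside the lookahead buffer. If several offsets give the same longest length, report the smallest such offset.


Try each offset into the search buffer:
  offset=1 (pos 3, char 'b'): match length 0
  offset=2 (pos 2, char 'f'): match length 2
  offset=3 (pos 1, char 'd'): match length 0
  offset=4 (pos 0, char 'd'): match length 0
Longest match has length 2 at offset 2.
next_char = character at position 4 + 2 = 6 -> 'b'

Best match: offset=2, length=2 (matching 'fb' starting at position 2)
LZ77 triple: (2, 2, 'b')


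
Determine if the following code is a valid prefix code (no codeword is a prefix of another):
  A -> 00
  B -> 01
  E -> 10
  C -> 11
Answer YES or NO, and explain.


Checking each pair (does one codeword prefix another?):
  A='00' vs B='01': no prefix
  A='00' vs E='10': no prefix
  A='00' vs C='11': no prefix
  B='01' vs A='00': no prefix
  B='01' vs E='10': no prefix
  B='01' vs C='11': no prefix
  E='10' vs A='00': no prefix
  E='10' vs B='01': no prefix
  E='10' vs C='11': no prefix
  C='11' vs A='00': no prefix
  C='11' vs B='01': no prefix
  C='11' vs E='10': no prefix
No violation found over all pairs.

YES -- this is a valid prefix code. No codeword is a prefix of any other codeword.


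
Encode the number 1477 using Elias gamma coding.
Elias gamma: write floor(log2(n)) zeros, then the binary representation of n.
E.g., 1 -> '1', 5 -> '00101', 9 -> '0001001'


num_bits = floor(log2(1477)) + 1 = 11
leading_zeros = num_bits - 1 = 10
binary(1477) = 10111000101

Elias gamma(1477) = '0000000000' + '10111000101' = 000000000010111000101 (21 bits)


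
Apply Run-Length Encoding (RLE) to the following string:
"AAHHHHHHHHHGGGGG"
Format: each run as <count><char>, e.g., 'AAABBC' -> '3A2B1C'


Scanning runs left to right:
  i=0: run of 'A' x 2 -> '2A'
  i=2: run of 'H' x 9 -> '9H'
  i=11: run of 'G' x 5 -> '5G'

RLE = 2A9H5G


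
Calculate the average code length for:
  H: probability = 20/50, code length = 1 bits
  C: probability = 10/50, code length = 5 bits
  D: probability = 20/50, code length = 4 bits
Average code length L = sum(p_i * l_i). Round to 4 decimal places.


Weighted contributions p_i * l_i:
  H: (20/50) * 1 = 20/50
  C: (10/50) * 5 = 50/50
  D: (20/50) * 4 = 80/50
Sum = (20 + 50 + 80)/50 = 150/50

L = 150/50 = 3.0000 bits/symbol
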